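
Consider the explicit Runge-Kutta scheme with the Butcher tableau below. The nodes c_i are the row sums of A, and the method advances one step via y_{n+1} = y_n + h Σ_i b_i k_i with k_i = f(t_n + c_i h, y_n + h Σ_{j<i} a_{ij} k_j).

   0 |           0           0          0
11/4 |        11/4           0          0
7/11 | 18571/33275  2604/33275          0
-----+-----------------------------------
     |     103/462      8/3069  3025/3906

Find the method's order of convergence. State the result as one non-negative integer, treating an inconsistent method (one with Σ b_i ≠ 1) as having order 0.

3

b = (103/462, 8/3069, 3025/3906)
c = (0, 11/4, 7/11)
Ac = (0, 0, 651/3025)
Σ b_i: 103/462·1 + 8/3069·1 + 3025/3906·1 = 1 ✓
b·c: 8/3069·11/4 + 3025/3906·7/11 = 1/2 ✓
b·c²: 8/3069·121/16 + 3025/3906·49/121 = 1/3 ✓
b·Ac: 3025/3906·651/3025 = 1/6 ✓; 3 stages ⇒ order 3.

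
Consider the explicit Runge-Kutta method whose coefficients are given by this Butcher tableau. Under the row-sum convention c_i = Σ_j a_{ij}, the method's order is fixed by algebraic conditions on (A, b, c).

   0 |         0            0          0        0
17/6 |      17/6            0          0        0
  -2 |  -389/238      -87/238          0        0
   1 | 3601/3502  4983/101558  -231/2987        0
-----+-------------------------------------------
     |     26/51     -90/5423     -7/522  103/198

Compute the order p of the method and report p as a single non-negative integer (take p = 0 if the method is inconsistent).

b = (26/51, -90/5423, -7/522, 103/198)
c = (0, 17/6, -2, 1)
Ac = (0, 0, -29/28, 121/412)
Σ b_i: 26/51·1 + (-90/5423)·1 + (-7/522)·1 + 103/198·1 = 1 ✓
b·c: (-90/5423)·17/6 + (-7/522)·(-2) + 103/198·1 = 1/2 ✓
b·c²: (-90/5423)·289/36 + (-7/522)·4 + 103/198·1 = 1/3 ✓
b·Ac: (-7/522)·(-29/28) + 103/198·121/412 = 1/6 ✓
b·c³: (-90/5423)·4913/216 + (-7/522)·(-8) + 103/198·1 = 1/4 ✓
b·(c∘Ac): (-7/522)·29/14 + 103/198·121/412 = 1/8 ✓
b·Ac²: (-7/522)·(-493/168) + 103/198·209/2472 = 1/12 ✓
b·A²c: 103/198·33/412 = 1/24 ✓; 4 stages ⇒ order 4.

4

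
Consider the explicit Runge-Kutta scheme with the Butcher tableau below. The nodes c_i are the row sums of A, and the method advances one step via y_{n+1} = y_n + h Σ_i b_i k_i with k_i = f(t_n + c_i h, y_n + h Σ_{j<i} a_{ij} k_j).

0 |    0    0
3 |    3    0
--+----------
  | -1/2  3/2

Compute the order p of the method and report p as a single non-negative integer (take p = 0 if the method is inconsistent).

1

b = (-1/2, 3/2)
c = (0, 3)
Σ b_i: (-1/2)·1 + 3/2·1 = 1 ✓
b·c: 3/2·3 = 9/2 ≠ 1/2 ⇒ order 1.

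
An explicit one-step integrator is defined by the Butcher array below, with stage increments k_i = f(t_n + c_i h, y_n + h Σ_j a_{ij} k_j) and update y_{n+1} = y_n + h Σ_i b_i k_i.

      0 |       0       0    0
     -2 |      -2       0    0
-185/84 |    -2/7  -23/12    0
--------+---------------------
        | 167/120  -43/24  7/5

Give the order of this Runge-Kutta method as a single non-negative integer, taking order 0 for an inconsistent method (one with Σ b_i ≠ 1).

b = (167/120, -43/24, 7/5)
c = (0, -2, -185/84)
Ac = (0, 0, 23/6)
Σ b_i: 167/120·1 + (-43/24)·1 + 7/5·1 = 1 ✓
b·c: (-43/24)·(-2) + 7/5·(-185/84) = 1/2 ✓
b·c²: (-43/24)·4 + 7/5·34225/7056 = -379/1008 ≠ 1/3 ⇒ order 2.
b·Ac: 7/5·23/6 = 161/30 ≠ 1/6

2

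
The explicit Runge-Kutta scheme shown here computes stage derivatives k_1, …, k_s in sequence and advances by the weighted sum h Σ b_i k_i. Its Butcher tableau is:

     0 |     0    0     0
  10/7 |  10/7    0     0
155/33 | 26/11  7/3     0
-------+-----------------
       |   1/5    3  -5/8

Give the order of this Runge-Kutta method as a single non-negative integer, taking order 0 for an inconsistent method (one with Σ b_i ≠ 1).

0

b = (1/5, 3, -5/8)
c = (0, 10/7, 155/33)
Ac = (0, 0, 10/3)
Σ b_i: 1/5·1 + 3·1 + (-5/8)·1 = 103/40 ≠ 1 ⇒ order 0.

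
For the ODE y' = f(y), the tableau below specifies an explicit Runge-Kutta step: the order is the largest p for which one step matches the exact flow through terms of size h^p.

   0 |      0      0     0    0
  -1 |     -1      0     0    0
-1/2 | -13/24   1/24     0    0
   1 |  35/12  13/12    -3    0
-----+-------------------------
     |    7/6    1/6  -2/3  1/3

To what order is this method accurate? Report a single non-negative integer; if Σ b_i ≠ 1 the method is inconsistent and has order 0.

b = (7/6, 1/6, -2/3, 1/3)
c = (0, -1, -1/2, 1)
Ac = (0, 0, -1/24, 5/12)
Σ b_i: 7/6·1 + 1/6·1 + (-2/3)·1 + 1/3·1 = 1 ✓
b·c: 1/6·(-1) + (-2/3)·(-1/2) + 1/3·1 = 1/2 ✓
b·c²: 1/6·1 + (-2/3)·1/4 + 1/3·1 = 1/3 ✓
b·Ac: (-2/3)·(-1/24) + 1/3·5/12 = 1/6 ✓
b·c³: 1/6·(-1) + (-2/3)·(-1/8) + 1/3·1 = 1/4 ✓
b·(c∘Ac): (-2/3)·1/48 + 1/3·5/12 = 1/8 ✓
b·Ac²: (-2/3)·1/24 + 1/3·1/3 = 1/12 ✓
b·A²c: 1/3·1/8 = 1/24 ✓; 4 stages ⇒ order 4.

4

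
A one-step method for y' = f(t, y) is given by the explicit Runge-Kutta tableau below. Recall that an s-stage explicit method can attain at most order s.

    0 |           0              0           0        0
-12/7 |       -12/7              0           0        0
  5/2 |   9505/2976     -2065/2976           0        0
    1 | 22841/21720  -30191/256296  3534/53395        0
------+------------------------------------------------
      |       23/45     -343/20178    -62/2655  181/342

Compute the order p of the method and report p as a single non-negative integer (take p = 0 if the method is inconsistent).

4

b = (23/45, -343/20178, -62/2655, 181/342)
c = (0, -12/7, 5/2, 1)
Ac = (0, 0, 295/248, 133/362)
Σ b_i: 23/45·1 + (-343/20178)·1 + (-62/2655)·1 + 181/342·1 = 1 ✓
b·c: (-343/20178)·(-12/7) + (-62/2655)·5/2 + 181/342·1 = 1/2 ✓
b·c²: (-343/20178)·144/49 + (-62/2655)·25/4 + 181/342·1 = 1/3 ✓
b·Ac: (-62/2655)·295/248 + 181/342·133/362 = 1/6 ✓
b·c³: (-343/20178)·(-1728/343) + (-62/2655)·125/8 + 181/342·1 = 1/4 ✓
b·(c∘Ac): (-62/2655)·1475/496 + 181/342·133/362 = 1/8 ✓
b·Ac²: (-62/2655)·(-885/434) + 181/342·171/2534 = 1/12 ✓
b·A²c: 181/342·57/724 = 1/24 ✓; 4 stages ⇒ order 4.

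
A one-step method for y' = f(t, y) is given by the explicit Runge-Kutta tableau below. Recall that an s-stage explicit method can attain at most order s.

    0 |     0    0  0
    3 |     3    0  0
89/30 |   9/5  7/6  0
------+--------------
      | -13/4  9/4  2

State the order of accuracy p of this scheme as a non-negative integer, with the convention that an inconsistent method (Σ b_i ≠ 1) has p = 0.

b = (-13/4, 9/4, 2)
c = (0, 3, 89/30)
Ac = (0, 0, 7/2)
Σ b_i: (-13/4)·1 + 9/4·1 + 2·1 = 1 ✓
b·c: 9/4·3 + 2·89/30 = 761/60 ≠ 1/2 ⇒ order 1.

1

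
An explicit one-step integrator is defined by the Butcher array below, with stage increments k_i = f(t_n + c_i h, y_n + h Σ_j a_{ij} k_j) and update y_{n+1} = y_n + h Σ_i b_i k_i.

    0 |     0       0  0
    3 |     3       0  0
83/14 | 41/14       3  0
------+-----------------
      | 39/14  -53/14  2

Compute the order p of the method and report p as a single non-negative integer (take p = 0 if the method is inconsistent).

2

b = (39/14, -53/14, 2)
c = (0, 3, 83/14)
Ac = (0, 0, 9)
Σ b_i: 39/14·1 + (-53/14)·1 + 2·1 = 1 ✓
b·c: (-53/14)·3 + 2·83/14 = 1/2 ✓
b·c²: (-53/14)·9 + 2·6889/196 = 1775/49 ≠ 1/3 ⇒ order 2.
b·Ac: 2·9 = 18 ≠ 1/6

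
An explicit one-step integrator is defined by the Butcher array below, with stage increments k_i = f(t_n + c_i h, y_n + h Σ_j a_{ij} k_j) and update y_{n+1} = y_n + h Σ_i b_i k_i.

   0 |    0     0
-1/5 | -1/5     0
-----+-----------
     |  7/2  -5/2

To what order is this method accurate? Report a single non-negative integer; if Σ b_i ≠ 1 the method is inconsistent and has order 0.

2

b = (7/2, -5/2)
c = (0, -1/5)
Σ b_i: 7/2·1 + (-5/2)·1 = 1 ✓
b·c: (-5/2)·(-1/5) = 1/2 ✓; 2 stages ⇒ order 2.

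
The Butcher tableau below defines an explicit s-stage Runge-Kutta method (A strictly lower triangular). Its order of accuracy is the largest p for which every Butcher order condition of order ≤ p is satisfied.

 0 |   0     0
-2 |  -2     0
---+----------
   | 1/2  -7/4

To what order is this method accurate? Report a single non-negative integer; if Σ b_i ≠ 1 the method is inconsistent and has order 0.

b = (1/2, -7/4)
c = (0, -2)
Σ b_i: 1/2·1 + (-7/4)·1 = -5/4 ≠ 1 ⇒ order 0.

0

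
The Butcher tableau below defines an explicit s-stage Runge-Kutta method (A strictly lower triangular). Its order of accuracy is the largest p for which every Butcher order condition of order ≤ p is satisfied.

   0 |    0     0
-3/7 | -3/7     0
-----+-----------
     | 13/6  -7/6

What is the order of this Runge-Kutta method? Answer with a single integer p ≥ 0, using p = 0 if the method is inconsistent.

2

b = (13/6, -7/6)
c = (0, -3/7)
Σ b_i: 13/6·1 + (-7/6)·1 = 1 ✓
b·c: (-7/6)·(-3/7) = 1/2 ✓; 2 stages ⇒ order 2.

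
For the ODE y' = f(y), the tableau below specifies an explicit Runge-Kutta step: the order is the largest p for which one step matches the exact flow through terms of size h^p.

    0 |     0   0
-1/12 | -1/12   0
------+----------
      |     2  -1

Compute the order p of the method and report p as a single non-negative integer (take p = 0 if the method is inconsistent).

1

b = (2, -1)
c = (0, -1/12)
Σ b_i: 2·1 + (-1)·1 = 1 ✓
b·c: (-1)·(-1/12) = 1/12 ≠ 1/2 ⇒ order 1.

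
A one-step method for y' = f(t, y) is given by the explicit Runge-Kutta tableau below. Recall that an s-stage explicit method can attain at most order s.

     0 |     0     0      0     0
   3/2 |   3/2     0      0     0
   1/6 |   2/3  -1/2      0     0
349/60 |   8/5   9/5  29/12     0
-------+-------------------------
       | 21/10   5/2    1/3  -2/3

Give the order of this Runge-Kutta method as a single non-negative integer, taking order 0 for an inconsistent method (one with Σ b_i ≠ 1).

0

b = (21/10, 5/2, 1/3, -2/3)
c = (0, 3/2, 1/6, 349/60)
Ac = (0, 0, -3/4, 1117/360)
Σ b_i: 21/10·1 + 5/2·1 + 1/3·1 + (-2/3)·1 = 64/15 ≠ 1 ⇒ order 0.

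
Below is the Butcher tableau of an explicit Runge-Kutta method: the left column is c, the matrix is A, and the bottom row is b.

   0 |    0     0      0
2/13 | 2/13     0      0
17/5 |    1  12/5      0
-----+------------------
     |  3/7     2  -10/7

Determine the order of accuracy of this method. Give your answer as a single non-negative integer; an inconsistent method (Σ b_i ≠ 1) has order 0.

1

b = (3/7, 2, -10/7)
c = (0, 2/13, 17/5)
Ac = (0, 0, 24/65)
Σ b_i: 3/7·1 + 2·1 + (-10/7)·1 = 1 ✓
b·c: 2·2/13 + (-10/7)·17/5 = -414/91 ≠ 1/2 ⇒ order 1.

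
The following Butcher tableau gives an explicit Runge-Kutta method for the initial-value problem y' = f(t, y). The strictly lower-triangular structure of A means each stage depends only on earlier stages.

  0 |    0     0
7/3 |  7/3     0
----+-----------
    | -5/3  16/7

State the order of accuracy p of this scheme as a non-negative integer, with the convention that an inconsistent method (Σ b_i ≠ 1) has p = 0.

0

b = (-5/3, 16/7)
c = (0, 7/3)
Σ b_i: (-5/3)·1 + 16/7·1 = 13/21 ≠ 1 ⇒ order 0.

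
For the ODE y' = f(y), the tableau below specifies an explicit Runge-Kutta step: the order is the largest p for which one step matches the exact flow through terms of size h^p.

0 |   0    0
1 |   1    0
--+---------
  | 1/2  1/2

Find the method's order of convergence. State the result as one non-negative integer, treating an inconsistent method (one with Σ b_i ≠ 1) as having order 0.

2

b = (1/2, 1/2)
c = (0, 1)
Σ b_i: 1/2·1 + 1/2·1 = 1 ✓
b·c: 1/2·1 = 1/2 ✓; 2 stages ⇒ order 2.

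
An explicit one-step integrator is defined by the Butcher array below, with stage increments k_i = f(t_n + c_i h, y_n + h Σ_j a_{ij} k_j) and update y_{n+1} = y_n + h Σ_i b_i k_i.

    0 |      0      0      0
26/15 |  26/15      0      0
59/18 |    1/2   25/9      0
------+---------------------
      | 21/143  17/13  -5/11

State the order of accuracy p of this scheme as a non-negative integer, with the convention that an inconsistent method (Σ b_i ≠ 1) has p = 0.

1

b = (21/143, 17/13, -5/11)
c = (0, 26/15, 59/18)
Ac = (0, 0, 130/27)
Σ b_i: 21/143·1 + 17/13·1 + (-5/11)·1 = 1 ✓
b·c: 17/13·26/15 + (-5/11)·59/18 = 769/990 ≠ 1/2 ⇒ order 1.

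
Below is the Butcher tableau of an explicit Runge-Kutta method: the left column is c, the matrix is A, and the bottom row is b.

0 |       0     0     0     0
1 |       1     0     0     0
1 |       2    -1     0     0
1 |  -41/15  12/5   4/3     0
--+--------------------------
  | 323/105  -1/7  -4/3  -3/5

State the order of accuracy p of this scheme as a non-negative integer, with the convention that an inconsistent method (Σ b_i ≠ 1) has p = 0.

b = (323/105, -1/7, -4/3, -3/5)
c = (0, 1, 1, 1)
Ac = (0, 0, -1, 56/15)
Σ b_i: 323/105·1 + (-1/7)·1 + (-4/3)·1 + (-3/5)·1 = 1 ✓
b·c: (-1/7)·1 + (-4/3)·1 + (-3/5)·1 = -218/105 ≠ 1/2 ⇒ order 1.

1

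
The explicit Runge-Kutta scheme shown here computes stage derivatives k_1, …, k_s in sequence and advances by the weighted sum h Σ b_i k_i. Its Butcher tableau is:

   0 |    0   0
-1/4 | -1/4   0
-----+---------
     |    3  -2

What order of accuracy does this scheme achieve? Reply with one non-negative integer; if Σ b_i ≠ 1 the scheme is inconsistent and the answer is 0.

2

b = (3, -2)
c = (0, -1/4)
Σ b_i: 3·1 + (-2)·1 = 1 ✓
b·c: (-2)·(-1/4) = 1/2 ✓; 2 stages ⇒ order 2.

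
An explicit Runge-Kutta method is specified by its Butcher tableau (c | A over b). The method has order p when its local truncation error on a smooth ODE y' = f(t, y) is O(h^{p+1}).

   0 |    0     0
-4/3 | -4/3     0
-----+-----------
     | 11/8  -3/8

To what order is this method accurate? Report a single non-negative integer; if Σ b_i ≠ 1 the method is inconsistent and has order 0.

2

b = (11/8, -3/8)
c = (0, -4/3)
Σ b_i: 11/8·1 + (-3/8)·1 = 1 ✓
b·c: (-3/8)·(-4/3) = 1/2 ✓; 2 stages ⇒ order 2.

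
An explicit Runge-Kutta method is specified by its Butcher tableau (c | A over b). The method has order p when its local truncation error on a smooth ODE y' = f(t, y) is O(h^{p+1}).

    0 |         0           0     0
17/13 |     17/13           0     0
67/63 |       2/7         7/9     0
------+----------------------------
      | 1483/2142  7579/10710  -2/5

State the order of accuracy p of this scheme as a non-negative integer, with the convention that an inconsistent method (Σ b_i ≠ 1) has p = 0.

b = (1483/2142, 7579/10710, -2/5)
c = (0, 17/13, 67/63)
Ac = (0, 0, 119/117)
Σ b_i: 1483/2142·1 + 7579/10710·1 + (-2/5)·1 = 1 ✓
b·c: 7579/10710·17/13 + (-2/5)·67/63 = 1/2 ✓
b·c²: 7579/10710·289/169 + (-2/5)·4489/3969 = 78193/103194 ≠ 1/3 ⇒ order 2.
b·Ac: (-2/5)·119/117 = -238/585 ≠ 1/6

2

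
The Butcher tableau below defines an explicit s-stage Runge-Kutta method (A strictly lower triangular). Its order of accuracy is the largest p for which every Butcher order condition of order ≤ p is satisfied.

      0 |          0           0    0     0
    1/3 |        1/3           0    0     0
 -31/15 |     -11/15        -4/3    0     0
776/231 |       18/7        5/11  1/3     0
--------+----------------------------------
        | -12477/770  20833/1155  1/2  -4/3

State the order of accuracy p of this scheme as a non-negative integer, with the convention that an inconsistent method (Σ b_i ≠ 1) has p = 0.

2

b = (-12477/770, 20833/1155, 1/2, -4/3)
c = (0, 1/3, -31/15, 776/231)
Ac = (0, 0, -4/9, -266/495)
Σ b_i: (-12477/770)·1 + 20833/1155·1 + 1/2·1 + (-4/3)·1 = 1 ✓
b·c: 20833/1155·1/3 + 1/2·(-31/15) + (-4/3)·776/231 = 1/2 ✓
b·c²: 20833/1155·1/9 + 1/2·961/225 + (-4/3)·602176/53361 = -29100161/2668050 ≠ 1/3 ⇒ order 2.
b·Ac: 1/2·(-4/9) + (-4/3)·(-266/495) = 734/1485 ≠ 1/6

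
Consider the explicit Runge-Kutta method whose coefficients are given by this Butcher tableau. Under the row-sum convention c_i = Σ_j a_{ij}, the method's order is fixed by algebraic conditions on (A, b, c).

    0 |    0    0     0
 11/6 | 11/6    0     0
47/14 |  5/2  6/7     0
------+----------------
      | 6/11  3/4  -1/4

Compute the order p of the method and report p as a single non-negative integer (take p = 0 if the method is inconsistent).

b = (6/11, 3/4, -1/4)
c = (0, 11/6, 47/14)
Ac = (0, 0, 11/7)
Σ b_i: 6/11·1 + 3/4·1 + (-1/4)·1 = 23/22 ≠ 1 ⇒ order 0.

0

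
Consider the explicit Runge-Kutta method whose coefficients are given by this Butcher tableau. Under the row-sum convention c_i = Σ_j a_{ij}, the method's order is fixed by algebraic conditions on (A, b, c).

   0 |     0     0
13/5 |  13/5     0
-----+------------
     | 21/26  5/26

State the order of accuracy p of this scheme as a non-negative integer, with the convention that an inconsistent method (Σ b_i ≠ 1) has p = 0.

2

b = (21/26, 5/26)
c = (0, 13/5)
Σ b_i: 21/26·1 + 5/26·1 = 1 ✓
b·c: 5/26·13/5 = 1/2 ✓; 2 stages ⇒ order 2.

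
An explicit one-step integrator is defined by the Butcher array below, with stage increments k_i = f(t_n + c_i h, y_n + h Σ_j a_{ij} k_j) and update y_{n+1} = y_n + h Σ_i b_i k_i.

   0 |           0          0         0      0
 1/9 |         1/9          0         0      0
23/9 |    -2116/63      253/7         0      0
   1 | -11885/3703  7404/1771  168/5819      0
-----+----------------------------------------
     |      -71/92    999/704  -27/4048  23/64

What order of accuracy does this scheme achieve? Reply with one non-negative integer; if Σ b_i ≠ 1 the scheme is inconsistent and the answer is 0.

4

b = (-71/92, 999/704, -27/4048, 23/64)
c = (0, 1/9, 23/9, 1)
Ac = (0, 0, 253/63, 260/483)
Σ b_i: (-71/92)·1 + 999/704·1 + (-27/4048)·1 + 23/64·1 = 1 ✓
b·c: 999/704·1/9 + (-27/4048)·23/9 + 23/64·1 = 1/2 ✓
b·c²: 999/704·1/81 + (-27/4048)·529/81 + 23/64·1 = 1/3 ✓
b·Ac: (-27/4048)·253/63 + 23/64·260/483 = 1/6 ✓
b·c³: 999/704·1/729 + (-27/4048)·12167/729 + 23/64·1 = 1/4 ✓
b·(c∘Ac): (-27/4048)·5819/567 + 23/64·260/483 = 1/8 ✓
b·Ac²: (-27/4048)·253/567 + 23/64·116/483 = 1/12 ✓
b·A²c: 23/64·8/69 = 1/24 ✓; 4 stages ⇒ order 4.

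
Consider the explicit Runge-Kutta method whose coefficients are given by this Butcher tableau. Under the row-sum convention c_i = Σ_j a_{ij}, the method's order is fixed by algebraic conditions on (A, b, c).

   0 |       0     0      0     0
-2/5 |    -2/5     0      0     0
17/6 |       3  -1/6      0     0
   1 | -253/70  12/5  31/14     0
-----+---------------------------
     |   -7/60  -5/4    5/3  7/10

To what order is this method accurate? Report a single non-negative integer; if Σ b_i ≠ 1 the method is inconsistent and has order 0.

1

b = (-7/60, -5/4, 5/3, 7/10)
c = (0, -2/5, 17/6, 1)
Ac = (0, 0, 1/15, 11159/2100)
Σ b_i: (-7/60)·1 + (-5/4)·1 + 5/3·1 + 7/10·1 = 1 ✓
b·c: (-5/4)·(-2/5) + 5/3·17/6 + 7/10·1 = 533/90 ≠ 1/2 ⇒ order 1.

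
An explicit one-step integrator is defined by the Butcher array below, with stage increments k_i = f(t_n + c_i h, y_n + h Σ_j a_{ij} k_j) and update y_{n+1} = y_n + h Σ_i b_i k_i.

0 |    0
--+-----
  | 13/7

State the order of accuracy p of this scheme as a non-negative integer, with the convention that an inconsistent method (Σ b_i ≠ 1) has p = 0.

0

b = (13/7)
c = (0)
Σ b_i: 13/7·1 = 13/7 ≠ 1 ⇒ order 0.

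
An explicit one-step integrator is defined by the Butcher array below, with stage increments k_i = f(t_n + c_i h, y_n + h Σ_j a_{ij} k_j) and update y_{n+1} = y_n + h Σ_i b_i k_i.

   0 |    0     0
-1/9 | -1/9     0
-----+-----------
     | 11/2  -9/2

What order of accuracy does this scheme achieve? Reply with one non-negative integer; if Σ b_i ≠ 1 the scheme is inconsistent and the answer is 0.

b = (11/2, -9/2)
c = (0, -1/9)
Σ b_i: 11/2·1 + (-9/2)·1 = 1 ✓
b·c: (-9/2)·(-1/9) = 1/2 ✓; 2 stages ⇒ order 2.

2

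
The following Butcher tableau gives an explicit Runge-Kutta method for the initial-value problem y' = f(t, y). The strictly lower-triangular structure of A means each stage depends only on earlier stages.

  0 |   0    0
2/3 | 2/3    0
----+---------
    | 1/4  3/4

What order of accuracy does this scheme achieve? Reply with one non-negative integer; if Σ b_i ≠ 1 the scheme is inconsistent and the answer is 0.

b = (1/4, 3/4)
c = (0, 2/3)
Σ b_i: 1/4·1 + 3/4·1 = 1 ✓
b·c: 3/4·2/3 = 1/2 ✓; 2 stages ⇒ order 2.

2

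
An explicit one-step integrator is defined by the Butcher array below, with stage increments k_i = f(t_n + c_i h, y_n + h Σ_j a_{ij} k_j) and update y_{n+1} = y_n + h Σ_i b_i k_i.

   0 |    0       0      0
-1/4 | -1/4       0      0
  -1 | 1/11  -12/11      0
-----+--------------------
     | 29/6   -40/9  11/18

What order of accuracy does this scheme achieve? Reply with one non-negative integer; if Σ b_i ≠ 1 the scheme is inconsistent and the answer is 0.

b = (29/6, -40/9, 11/18)
c = (0, -1/4, -1)
Ac = (0, 0, 3/11)
Σ b_i: 29/6·1 + (-40/9)·1 + 11/18·1 = 1 ✓
b·c: (-40/9)·(-1/4) + 11/18·(-1) = 1/2 ✓
b·c²: (-40/9)·1/16 + 11/18·1 = 1/3 ✓
b·Ac: 11/18·3/11 = 1/6 ✓; 3 stages ⇒ order 3.

3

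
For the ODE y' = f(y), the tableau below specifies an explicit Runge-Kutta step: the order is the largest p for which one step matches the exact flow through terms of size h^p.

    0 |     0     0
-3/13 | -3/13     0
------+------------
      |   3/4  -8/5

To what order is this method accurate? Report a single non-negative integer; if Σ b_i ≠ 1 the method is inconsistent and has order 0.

0

b = (3/4, -8/5)
c = (0, -3/13)
Σ b_i: 3/4·1 + (-8/5)·1 = -17/20 ≠ 1 ⇒ order 0.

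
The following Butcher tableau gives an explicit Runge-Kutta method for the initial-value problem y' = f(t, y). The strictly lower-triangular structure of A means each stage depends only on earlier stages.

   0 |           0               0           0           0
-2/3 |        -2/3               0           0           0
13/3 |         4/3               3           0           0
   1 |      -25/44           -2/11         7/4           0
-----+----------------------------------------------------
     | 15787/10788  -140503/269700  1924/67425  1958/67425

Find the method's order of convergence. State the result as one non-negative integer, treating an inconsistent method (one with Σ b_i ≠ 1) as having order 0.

b = (15787/10788, -140503/269700, 1924/67425, 1958/67425)
c = (0, -2/3, 13/3, 1)
Ac = (0, 0, -2, 339/44)
Σ b_i: 15787/10788·1 + (-140503/269700)·1 + 1924/67425·1 + 1958/67425·1 = 1 ✓
b·c: (-140503/269700)·(-2/3) + 1924/67425·13/3 + 1958/67425·1 = 1/2 ✓
b·c²: (-140503/269700)·4/9 + 1924/67425·169/9 + 1958/67425·1 = 1/3 ✓
b·Ac: 1924/67425·(-2) + 1958/67425·339/44 = 1/6 ✓
b·c³: (-140503/269700)·(-8/27) + 1924/67425·2197/27 + 1958/67425·1 = 60812/24273 ≠ 1/4 ⇒ order 3.
b·(c∘Ac): 1924/67425·(-26/3) + 1958/67425·339/44 = -1907/80910 ≠ 1/8
b·Ac²: 1924/67425·4/3 + 1958/67425·4327/132 = 80099/80910 ≠ 1/12
b·A²c: 1958/67425·(-7/2) = -6853/67425 ≠ 1/24

3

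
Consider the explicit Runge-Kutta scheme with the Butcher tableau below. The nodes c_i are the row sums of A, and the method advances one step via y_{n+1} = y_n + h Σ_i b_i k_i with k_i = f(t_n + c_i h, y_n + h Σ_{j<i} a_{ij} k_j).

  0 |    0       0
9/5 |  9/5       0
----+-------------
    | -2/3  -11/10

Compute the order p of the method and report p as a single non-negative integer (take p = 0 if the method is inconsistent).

0

b = (-2/3, -11/10)
c = (0, 9/5)
Σ b_i: (-2/3)·1 + (-11/10)·1 = -53/30 ≠ 1 ⇒ order 0.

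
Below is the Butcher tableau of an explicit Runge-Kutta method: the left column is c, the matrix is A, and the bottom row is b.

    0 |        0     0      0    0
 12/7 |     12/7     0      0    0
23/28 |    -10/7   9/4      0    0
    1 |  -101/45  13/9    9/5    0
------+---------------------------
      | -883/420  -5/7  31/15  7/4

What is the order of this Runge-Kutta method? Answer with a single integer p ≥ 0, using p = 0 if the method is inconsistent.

b = (-883/420, -5/7, 31/15, 7/4)
c = (0, 12/7, 23/28, 1)
Ac = (0, 0, 27/7, 1661/420)
Σ b_i: (-883/420)·1 + (-5/7)·1 + 31/15·1 + 7/4·1 = 1 ✓
b·c: (-5/7)·12/7 + 31/15·23/28 + 7/4·1 = 1634/735 ≠ 1/2 ⇒ order 1.

1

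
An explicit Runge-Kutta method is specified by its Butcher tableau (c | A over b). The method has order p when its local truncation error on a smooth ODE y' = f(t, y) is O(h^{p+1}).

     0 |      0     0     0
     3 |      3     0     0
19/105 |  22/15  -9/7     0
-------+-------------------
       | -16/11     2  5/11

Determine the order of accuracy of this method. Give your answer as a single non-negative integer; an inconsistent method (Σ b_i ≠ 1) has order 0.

1

b = (-16/11, 2, 5/11)
c = (0, 3, 19/105)
Ac = (0, 0, -27/7)
Σ b_i: (-16/11)·1 + 2·1 + 5/11·1 = 1 ✓
b·c: 2·3 + 5/11·19/105 = 1405/231 ≠ 1/2 ⇒ order 1.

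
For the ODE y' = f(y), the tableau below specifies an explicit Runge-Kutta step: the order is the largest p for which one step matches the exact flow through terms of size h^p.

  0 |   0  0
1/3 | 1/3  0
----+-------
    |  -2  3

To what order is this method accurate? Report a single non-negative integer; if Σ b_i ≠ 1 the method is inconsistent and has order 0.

1

b = (-2, 3)
c = (0, 1/3)
Σ b_i: (-2)·1 + 3·1 = 1 ✓
b·c: 3·1/3 = 1 ≠ 1/2 ⇒ order 1.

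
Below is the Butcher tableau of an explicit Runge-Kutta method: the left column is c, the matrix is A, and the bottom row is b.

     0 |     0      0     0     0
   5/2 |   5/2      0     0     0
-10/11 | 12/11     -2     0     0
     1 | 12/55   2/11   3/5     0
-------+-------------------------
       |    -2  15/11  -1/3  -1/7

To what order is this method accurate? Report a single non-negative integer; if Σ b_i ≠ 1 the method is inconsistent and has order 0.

0

b = (-2, 15/11, -1/3, -1/7)
c = (0, 5/2, -10/11, 1)
Ac = (0, 0, -5, -1/11)
Σ b_i: (-2)·1 + 15/11·1 + (-1/3)·1 + (-1/7)·1 = -257/231 ≠ 1 ⇒ order 0.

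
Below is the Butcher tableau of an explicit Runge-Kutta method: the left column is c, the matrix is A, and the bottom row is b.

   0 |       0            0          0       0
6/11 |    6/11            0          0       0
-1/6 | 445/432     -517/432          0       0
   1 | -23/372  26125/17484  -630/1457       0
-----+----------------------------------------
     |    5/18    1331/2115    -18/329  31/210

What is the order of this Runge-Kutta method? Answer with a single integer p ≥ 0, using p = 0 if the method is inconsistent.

4

b = (5/18, 1331/2115, -18/329, 31/210)
c = (0, 6/11, -1/6, 1)
Ac = (0, 0, -47/72, 55/62)
Σ b_i: 5/18·1 + 1331/2115·1 + (-18/329)·1 + 31/210·1 = 1 ✓
b·c: 1331/2115·6/11 + (-18/329)·(-1/6) + 31/210·1 = 1/2 ✓
b·c²: 1331/2115·36/121 + (-18/329)·1/36 + 31/210·1 = 1/3 ✓
b·Ac: (-18/329)·(-47/72) + 31/210·55/62 = 1/6 ✓
b·c³: 1331/2115·216/1331 + (-18/329)·(-1/216) + 31/210·1 = 1/4 ✓
b·(c∘Ac): (-18/329)·47/432 + 31/210·55/62 = 1/8 ✓
b·Ac²: (-18/329)·(-47/132) + 31/210·295/682 = 1/12 ✓
b·A²c: 31/210·35/124 = 1/24 ✓; 4 stages ⇒ order 4.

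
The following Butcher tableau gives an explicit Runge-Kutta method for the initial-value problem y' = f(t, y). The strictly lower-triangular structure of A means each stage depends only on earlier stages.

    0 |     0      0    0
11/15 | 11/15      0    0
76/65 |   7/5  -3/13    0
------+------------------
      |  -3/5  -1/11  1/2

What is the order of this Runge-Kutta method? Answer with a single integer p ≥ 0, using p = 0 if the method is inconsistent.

0

b = (-3/5, -1/11, 1/2)
c = (0, 11/15, 76/65)
Ac = (0, 0, -11/65)
Σ b_i: (-3/5)·1 + (-1/11)·1 + 1/2·1 = -21/110 ≠ 1 ⇒ order 0.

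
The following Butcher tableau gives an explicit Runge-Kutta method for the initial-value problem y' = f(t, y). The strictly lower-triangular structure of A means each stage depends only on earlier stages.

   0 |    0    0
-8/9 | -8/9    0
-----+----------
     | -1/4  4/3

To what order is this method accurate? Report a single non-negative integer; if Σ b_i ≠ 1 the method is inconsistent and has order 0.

0

b = (-1/4, 4/3)
c = (0, -8/9)
Σ b_i: (-1/4)·1 + 4/3·1 = 13/12 ≠ 1 ⇒ order 0.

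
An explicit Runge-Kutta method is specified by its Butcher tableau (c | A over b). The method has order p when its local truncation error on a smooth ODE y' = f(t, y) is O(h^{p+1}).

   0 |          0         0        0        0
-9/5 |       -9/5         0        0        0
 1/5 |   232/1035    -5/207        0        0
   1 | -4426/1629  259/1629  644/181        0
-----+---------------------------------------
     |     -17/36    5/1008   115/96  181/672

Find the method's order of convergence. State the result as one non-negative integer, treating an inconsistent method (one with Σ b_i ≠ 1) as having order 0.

b = (-17/36, 5/1008, 115/96, 181/672)
c = (0, -9/5, 1/5, 1)
Ac = (0, 0, 1/23, 77/181)
Σ b_i: (-17/36)·1 + 5/1008·1 + 115/96·1 + 181/672·1 = 1 ✓
b·c: 5/1008·(-9/5) + 115/96·1/5 + 181/672·1 = 1/2 ✓
b·c²: 5/1008·81/25 + 115/96·1/25 + 181/672·1 = 1/3 ✓
b·Ac: 115/96·1/23 + 181/672·77/181 = 1/6 ✓
b·c³: 5/1008·(-729/125) + 115/96·1/125 + 181/672·1 = 1/4 ✓
b·(c∘Ac): 115/96·1/115 + 181/672·77/181 = 1/8 ✓
b·Ac²: 115/96·(-9/115) + 181/672·119/181 = 1/12 ✓
b·A²c: 181/672·28/181 = 1/24 ✓; 4 stages ⇒ order 4.

4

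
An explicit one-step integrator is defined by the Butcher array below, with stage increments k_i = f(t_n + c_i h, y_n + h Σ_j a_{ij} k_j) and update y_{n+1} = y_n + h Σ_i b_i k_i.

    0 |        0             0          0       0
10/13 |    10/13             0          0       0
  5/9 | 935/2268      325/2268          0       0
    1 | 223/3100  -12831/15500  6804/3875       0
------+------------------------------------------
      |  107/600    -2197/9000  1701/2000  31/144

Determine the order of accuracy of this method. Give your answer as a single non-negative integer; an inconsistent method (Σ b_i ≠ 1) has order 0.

4

b = (107/600, -2197/9000, 1701/2000, 31/144)
c = (0, 10/13, 5/9, 1)
Ac = (0, 0, 125/1134, 21/62)
Σ b_i: 107/600·1 + (-2197/9000)·1 + 1701/2000·1 + 31/144·1 = 1 ✓
b·c: (-2197/9000)·10/13 + 1701/2000·5/9 + 31/144·1 = 1/2 ✓
b·c²: (-2197/9000)·100/169 + 1701/2000·25/81 + 31/144·1 = 1/3 ✓
b·Ac: 1701/2000·125/1134 + 31/144·21/62 = 1/6 ✓
b·c³: (-2197/9000)·1000/2197 + 1701/2000·125/729 + 31/144·1 = 1/4 ✓
b·(c∘Ac): 1701/2000·625/10206 + 31/144·21/62 = 1/8 ✓
b·Ac²: 1701/2000·625/7371 + 31/144·21/403 = 1/12 ✓
b·A²c: 31/144·6/31 = 1/24 ✓; 4 stages ⇒ order 4.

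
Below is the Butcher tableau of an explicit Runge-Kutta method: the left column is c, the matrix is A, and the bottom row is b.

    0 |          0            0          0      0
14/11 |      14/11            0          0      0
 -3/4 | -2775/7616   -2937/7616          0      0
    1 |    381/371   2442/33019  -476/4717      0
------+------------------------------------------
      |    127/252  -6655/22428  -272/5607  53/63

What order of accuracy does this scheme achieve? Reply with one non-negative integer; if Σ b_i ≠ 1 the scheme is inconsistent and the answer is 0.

4

b = (127/252, -6655/22428, -272/5607, 53/63)
c = (0, 14/11, -3/4, 1)
Ac = (0, 0, -267/544, 9/53)
Σ b_i: 127/252·1 + (-6655/22428)·1 + (-272/5607)·1 + 53/63·1 = 1 ✓
b·c: (-6655/22428)·14/11 + (-272/5607)·(-3/4) + 53/63·1 = 1/2 ✓
b·c²: (-6655/22428)·196/121 + (-272/5607)·9/16 + 53/63·1 = 1/3 ✓
b·Ac: (-272/5607)·(-267/544) + 53/63·9/53 = 1/6 ✓
b·c³: (-6655/22428)·2744/1331 + (-272/5607)·(-27/64) + 53/63·1 = 1/4 ✓
b·(c∘Ac): (-272/5607)·801/2176 + 53/63·9/53 = 1/8 ✓
b·Ac²: (-272/5607)·(-1869/2992) + 53/63·147/2332 = 1/12 ✓
b·A²c: 53/63·21/424 = 1/24 ✓; 4 stages ⇒ order 4.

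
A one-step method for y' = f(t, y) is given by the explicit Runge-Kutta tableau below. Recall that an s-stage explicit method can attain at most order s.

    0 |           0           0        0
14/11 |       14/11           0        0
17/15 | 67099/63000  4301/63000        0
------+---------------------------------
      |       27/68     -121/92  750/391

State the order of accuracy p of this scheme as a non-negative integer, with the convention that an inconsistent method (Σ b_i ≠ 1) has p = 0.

b = (27/68, -121/92, 750/391)
c = (0, 14/11, 17/15)
Ac = (0, 0, 391/4500)
Σ b_i: 27/68·1 + (-121/92)·1 + 750/391·1 = 1 ✓
b·c: (-121/92)·14/11 + 750/391·17/15 = 1/2 ✓
b·c²: (-121/92)·196/121 + 750/391·289/225 = 1/3 ✓
b·Ac: 750/391·391/4500 = 1/6 ✓; 3 stages ⇒ order 3.

3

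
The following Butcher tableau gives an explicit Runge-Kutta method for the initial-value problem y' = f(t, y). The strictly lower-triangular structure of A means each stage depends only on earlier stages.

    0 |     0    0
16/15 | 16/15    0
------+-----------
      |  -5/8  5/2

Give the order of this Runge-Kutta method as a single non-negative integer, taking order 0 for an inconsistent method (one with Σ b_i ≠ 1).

0

b = (-5/8, 5/2)
c = (0, 16/15)
Σ b_i: (-5/8)·1 + 5/2·1 = 15/8 ≠ 1 ⇒ order 0.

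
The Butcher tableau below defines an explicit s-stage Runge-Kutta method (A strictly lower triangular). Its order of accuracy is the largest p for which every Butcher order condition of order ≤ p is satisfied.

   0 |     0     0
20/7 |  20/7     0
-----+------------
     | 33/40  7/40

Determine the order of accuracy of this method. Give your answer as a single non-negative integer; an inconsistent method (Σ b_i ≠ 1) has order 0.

b = (33/40, 7/40)
c = (0, 20/7)
Σ b_i: 33/40·1 + 7/40·1 = 1 ✓
b·c: 7/40·20/7 = 1/2 ✓; 2 stages ⇒ order 2.

2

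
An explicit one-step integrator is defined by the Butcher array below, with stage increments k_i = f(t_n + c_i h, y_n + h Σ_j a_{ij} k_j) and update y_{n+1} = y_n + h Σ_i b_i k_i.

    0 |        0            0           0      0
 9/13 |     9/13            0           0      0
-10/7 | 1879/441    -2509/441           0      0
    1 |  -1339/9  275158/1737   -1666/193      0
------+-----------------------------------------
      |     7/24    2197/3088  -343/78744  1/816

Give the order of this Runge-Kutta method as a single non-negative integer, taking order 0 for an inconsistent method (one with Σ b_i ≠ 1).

4

b = (7/24, 2197/3088, -343/78744, 1/816)
c = (0, 9/13, -10/7, 1)
Ac = (0, 0, -193/49, 122)
Σ b_i: 7/24·1 + 2197/3088·1 + (-343/78744)·1 + 1/816·1 = 1 ✓
b·c: 2197/3088·9/13 + (-343/78744)·(-10/7) + 1/816·1 = 1/2 ✓
b·c²: 2197/3088·81/169 + (-343/78744)·100/49 + 1/816·1 = 1/3 ✓
b·Ac: (-343/78744)·(-193/49) + 1/816·122 = 1/6 ✓
b·c³: 2197/3088·729/2197 + (-343/78744)·(-1000/343) + 1/816·1 = 1/4 ✓
b·(c∘Ac): (-343/78744)·1930/343 + 1/816·122 = 1/8 ✓
b·Ac²: (-343/78744)·(-1737/637) + 1/816·758/13 = 1/12 ✓
b·A²c: 1/816·34 = 1/24 ✓; 4 stages ⇒ order 4.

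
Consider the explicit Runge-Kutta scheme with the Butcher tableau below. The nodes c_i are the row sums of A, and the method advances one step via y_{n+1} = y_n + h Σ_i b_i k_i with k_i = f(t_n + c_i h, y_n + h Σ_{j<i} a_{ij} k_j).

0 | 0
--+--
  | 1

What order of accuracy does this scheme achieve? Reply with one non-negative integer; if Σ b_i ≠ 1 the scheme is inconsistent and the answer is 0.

b = (1)
c = (0)
Σ b_i: 1·1 = 1 ✓; 1 stage ⇒ order 1.

1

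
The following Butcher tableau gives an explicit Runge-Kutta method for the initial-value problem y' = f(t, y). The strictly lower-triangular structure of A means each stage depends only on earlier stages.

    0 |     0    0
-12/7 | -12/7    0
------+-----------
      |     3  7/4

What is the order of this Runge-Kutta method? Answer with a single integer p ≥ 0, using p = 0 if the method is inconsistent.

0

b = (3, 7/4)
c = (0, -12/7)
Σ b_i: 3·1 + 7/4·1 = 19/4 ≠ 1 ⇒ order 0.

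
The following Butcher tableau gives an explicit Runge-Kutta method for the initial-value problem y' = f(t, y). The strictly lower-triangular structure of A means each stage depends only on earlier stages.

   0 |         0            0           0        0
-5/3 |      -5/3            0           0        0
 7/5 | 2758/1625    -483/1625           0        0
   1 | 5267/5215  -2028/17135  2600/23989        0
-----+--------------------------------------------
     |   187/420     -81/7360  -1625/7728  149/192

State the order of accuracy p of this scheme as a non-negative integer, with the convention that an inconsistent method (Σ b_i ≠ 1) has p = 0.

b = (187/420, -81/7360, -1625/7728, 149/192)
c = (0, -5/3, 7/5, 1)
Ac = (0, 0, 161/325, 52/149)
Σ b_i: 187/420·1 + (-81/7360)·1 + (-1625/7728)·1 + 149/192·1 = 1 ✓
b·c: (-81/7360)·(-5/3) + (-1625/7728)·7/5 + 149/192·1 = 1/2 ✓
b·c²: (-81/7360)·25/9 + (-1625/7728)·49/25 + 149/192·1 = 1/3 ✓
b·Ac: (-1625/7728)·161/325 + 149/192·52/149 = 1/6 ✓
b·c³: (-81/7360)·(-125/27) + (-1625/7728)·343/125 + 149/192·1 = 1/4 ✓
b·(c∘Ac): (-1625/7728)·1127/1625 + 149/192·52/149 = 1/8 ✓
b·Ac²: (-1625/7728)·(-161/195) + 149/192·(-52/447) = 1/12 ✓
b·A²c: 149/192·8/149 = 1/24 ✓; 4 stages ⇒ order 4.

4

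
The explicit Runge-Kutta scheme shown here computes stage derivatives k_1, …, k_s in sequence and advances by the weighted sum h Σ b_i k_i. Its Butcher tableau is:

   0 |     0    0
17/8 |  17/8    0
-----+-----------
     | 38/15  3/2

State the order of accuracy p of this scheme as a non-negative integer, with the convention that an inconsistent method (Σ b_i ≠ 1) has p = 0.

b = (38/15, 3/2)
c = (0, 17/8)
Σ b_i: 38/15·1 + 3/2·1 = 121/30 ≠ 1 ⇒ order 0.

0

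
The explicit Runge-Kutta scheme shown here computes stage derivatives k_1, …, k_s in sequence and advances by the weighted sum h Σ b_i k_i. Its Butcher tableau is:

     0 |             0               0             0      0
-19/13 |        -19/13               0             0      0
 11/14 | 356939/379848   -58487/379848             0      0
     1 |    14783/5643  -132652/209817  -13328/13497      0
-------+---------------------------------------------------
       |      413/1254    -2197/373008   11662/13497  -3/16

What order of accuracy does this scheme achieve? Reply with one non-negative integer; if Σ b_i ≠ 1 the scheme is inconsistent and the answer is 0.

4

b = (413/1254, -2197/373008, 11662/13497, -3/16)
c = (0, -19/13, 11/14, 1)
Ac = (0, 0, 4499/19992, 4/27)
Σ b_i: 413/1254·1 + (-2197/373008)·1 + 11662/13497·1 + (-3/16)·1 = 1 ✓
b·c: (-2197/373008)·(-19/13) + 11662/13497·11/14 + (-3/16)·1 = 1/2 ✓
b·c²: (-2197/373008)·361/169 + 11662/13497·121/196 + (-3/16)·1 = 1/3 ✓
b·Ac: 11662/13497·4499/19992 + (-3/16)·4/27 = 1/6 ✓
b·c³: (-2197/373008)·(-6859/2197) + 11662/13497·1331/2744 + (-3/16)·1 = 1/4 ✓
b·(c∘Ac): 11662/13497·49489/279888 + (-3/16)·4/27 = 1/8 ✓
b·Ac²: 11662/13497·(-85481/259896) + (-3/16)·(-688/351) = 1/12 ✓
b·A²c: (-3/16)·(-2/9) = 1/24 ✓; 4 stages ⇒ order 4.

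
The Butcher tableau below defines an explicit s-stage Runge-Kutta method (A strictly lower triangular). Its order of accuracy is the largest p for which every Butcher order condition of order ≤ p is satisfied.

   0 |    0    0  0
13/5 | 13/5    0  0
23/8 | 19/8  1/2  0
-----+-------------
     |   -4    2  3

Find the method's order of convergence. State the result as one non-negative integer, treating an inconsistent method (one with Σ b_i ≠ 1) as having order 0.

b = (-4, 2, 3)
c = (0, 13/5, 23/8)
Ac = (0, 0, 13/10)
Σ b_i: (-4)·1 + 2·1 + 3·1 = 1 ✓
b·c: 2·13/5 + 3·23/8 = 553/40 ≠ 1/2 ⇒ order 1.

1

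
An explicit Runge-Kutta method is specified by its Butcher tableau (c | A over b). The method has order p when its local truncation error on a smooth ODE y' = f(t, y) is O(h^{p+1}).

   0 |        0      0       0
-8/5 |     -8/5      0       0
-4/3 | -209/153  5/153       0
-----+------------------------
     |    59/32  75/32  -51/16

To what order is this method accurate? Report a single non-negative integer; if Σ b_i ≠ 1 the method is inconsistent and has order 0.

3

b = (59/32, 75/32, -51/16)
c = (0, -8/5, -4/3)
Ac = (0, 0, -8/153)
Σ b_i: 59/32·1 + 75/32·1 + (-51/16)·1 = 1 ✓
b·c: 75/32·(-8/5) + (-51/16)·(-4/3) = 1/2 ✓
b·c²: 75/32·64/25 + (-51/16)·16/9 = 1/3 ✓
b·Ac: (-51/16)·(-8/153) = 1/6 ✓; 3 stages ⇒ order 3.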